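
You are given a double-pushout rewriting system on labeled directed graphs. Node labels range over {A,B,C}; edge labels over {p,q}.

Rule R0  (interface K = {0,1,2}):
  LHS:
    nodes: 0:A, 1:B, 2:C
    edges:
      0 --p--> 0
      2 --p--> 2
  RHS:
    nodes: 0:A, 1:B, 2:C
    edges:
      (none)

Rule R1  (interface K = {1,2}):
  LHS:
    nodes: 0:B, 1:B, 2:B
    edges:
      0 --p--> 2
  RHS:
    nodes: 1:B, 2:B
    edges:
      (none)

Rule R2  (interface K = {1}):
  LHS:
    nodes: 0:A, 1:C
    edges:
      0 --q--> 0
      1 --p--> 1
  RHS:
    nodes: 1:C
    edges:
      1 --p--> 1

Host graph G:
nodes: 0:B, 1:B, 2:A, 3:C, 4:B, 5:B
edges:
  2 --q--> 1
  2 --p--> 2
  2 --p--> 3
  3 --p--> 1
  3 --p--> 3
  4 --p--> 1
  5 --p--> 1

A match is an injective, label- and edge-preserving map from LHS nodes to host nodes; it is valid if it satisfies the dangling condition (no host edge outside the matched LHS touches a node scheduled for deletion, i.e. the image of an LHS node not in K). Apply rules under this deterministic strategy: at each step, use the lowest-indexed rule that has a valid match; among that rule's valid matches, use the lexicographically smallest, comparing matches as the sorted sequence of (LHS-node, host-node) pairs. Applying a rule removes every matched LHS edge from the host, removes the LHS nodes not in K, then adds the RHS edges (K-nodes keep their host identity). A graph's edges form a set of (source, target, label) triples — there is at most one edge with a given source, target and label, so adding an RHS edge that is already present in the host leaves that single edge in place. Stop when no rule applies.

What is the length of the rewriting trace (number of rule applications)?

initial: |V|=6 |E|=7  E = 2-q->1 2-p->2 2-p->3 3-p->1 3-p->3 4-p->1 5-p->1
step 1: apply R0 at {0↦2, 1↦0, 2↦3}  → |V|=6 |E|=5  E = 2-q->1 2-p->3 3-p->1 4-p->1 5-p->1
step 2: apply R1 at {0↦4, 1↦0, 2↦1}  → |V|=5 |E|=4  E = 2-q->1 2-p->3 3-p->1 5-p->1
step 3: apply R1 at {0↦5, 1↦0, 2↦1}  → |V|=4 |E|=3  E = 2-q->1 2-p->3 3-p->1
final graph: no rule applies after step 3

Answer: 3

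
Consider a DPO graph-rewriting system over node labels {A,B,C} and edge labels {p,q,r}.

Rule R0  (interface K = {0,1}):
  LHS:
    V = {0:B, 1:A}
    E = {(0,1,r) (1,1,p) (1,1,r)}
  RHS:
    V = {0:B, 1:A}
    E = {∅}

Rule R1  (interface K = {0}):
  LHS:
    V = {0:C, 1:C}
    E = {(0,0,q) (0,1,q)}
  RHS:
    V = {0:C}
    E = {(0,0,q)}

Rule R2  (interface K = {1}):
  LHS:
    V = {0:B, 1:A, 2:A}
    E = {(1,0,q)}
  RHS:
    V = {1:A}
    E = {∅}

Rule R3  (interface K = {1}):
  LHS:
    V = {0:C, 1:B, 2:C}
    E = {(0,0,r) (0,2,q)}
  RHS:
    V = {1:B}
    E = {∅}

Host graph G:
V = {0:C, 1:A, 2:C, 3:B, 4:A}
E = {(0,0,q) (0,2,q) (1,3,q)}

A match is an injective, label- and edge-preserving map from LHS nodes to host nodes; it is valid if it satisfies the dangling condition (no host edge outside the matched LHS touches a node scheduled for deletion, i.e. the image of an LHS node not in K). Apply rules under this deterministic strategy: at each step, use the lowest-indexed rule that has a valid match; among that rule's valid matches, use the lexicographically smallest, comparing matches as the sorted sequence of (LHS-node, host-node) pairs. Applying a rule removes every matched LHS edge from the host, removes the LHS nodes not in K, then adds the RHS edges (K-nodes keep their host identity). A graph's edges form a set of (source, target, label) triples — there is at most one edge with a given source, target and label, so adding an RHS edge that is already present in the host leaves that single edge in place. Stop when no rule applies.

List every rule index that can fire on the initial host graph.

Answer: [R1,R2]

Steps:
R0: no valid match — LHS pattern not found
R1: 1 valid match — {0↦0, 1↦2}
R2: 1 valid match — {0↦3, 1↦1, 2↦4}
R3: no valid match — LHS pattern not found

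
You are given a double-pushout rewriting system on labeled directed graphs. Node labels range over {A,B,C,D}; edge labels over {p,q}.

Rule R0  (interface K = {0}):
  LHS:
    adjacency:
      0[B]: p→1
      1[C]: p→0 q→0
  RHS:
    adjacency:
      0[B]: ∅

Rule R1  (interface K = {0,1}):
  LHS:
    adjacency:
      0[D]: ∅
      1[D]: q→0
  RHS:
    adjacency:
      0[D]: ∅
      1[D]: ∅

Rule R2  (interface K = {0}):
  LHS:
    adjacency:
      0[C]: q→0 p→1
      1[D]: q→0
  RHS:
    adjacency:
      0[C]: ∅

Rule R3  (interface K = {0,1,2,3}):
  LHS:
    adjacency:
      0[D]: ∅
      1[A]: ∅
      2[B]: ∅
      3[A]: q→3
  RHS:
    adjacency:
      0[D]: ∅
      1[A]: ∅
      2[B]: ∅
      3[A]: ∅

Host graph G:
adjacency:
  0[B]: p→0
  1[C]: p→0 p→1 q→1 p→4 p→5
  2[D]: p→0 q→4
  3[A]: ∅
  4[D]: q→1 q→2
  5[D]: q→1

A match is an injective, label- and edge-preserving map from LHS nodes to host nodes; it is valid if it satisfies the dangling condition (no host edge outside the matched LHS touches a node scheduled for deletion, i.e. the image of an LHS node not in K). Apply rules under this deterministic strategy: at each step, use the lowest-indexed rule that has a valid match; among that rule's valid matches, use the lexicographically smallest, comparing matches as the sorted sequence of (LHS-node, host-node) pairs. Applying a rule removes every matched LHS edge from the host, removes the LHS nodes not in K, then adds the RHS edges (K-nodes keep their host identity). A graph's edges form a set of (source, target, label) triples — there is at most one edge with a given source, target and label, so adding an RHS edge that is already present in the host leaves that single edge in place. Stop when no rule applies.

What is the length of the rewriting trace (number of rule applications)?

start.  V:6 E:11  edges: 0-p->0 1-p->0 1-p->1 1-q->1 1-p->4 1-p->5 2-p->0 2-q->4 4-q->1 4-q->2 5-q->1
1. fire R1 via {0↦2, 1↦4}  →  V:6 E:10  edges: 0-p->0 1-p->0 1-p->1 1-q->1 1-p->4 1-p->5 2-p->0 2-q->4 4-q->1 5-q->1
2. fire R1 via {0↦4, 1↦2}  →  V:6 E:9  edges: 0-p->0 1-p->0 1-p->1 1-q->1 1-p->4 1-p->5 2-p->0 4-q->1 5-q->1
3. fire R2 via {0↦1, 1↦4}  →  V:5 E:6  edges: 0-p->0 1-p->0 1-p->1 1-p->5 2-p->0 5-q->1
final graph: no rule applies after step 3

Answer: 3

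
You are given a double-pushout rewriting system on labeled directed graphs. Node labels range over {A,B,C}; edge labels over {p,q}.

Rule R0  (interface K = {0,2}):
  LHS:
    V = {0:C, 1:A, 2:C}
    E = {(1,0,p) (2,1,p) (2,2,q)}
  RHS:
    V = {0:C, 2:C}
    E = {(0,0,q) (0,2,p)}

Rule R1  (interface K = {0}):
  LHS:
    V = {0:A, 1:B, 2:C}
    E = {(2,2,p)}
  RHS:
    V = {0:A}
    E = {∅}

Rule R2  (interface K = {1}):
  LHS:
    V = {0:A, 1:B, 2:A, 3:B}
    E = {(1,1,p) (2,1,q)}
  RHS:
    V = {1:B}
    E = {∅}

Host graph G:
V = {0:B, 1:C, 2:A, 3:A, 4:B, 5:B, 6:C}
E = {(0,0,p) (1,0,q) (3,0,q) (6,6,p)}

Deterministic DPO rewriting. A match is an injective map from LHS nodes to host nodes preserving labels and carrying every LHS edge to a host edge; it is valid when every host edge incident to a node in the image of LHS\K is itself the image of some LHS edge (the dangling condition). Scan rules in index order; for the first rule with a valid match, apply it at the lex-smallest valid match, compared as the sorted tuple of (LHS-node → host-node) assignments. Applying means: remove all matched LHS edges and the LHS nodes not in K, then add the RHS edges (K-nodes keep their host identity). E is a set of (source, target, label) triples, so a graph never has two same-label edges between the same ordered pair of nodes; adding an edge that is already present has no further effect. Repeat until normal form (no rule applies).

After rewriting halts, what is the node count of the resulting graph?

Answer: 2

Derivation:
initial: |V|=7 |E|=4  E = 0-p->0 1-q->0 3-q->0 6-p->6
step 1: apply R1 at {0↦2, 1↦4, 2↦6}  → |V|=5 |E|=3  E = 0-p->0 1-q->0 3-q->0
step 2: apply R2 at {0↦2, 1↦0, 2↦3, 3↦5}  → |V|=2 |E|=1  E = 1-q->0
normal form: no rule applies after step 2
NF nodes: {0:B, 1:C}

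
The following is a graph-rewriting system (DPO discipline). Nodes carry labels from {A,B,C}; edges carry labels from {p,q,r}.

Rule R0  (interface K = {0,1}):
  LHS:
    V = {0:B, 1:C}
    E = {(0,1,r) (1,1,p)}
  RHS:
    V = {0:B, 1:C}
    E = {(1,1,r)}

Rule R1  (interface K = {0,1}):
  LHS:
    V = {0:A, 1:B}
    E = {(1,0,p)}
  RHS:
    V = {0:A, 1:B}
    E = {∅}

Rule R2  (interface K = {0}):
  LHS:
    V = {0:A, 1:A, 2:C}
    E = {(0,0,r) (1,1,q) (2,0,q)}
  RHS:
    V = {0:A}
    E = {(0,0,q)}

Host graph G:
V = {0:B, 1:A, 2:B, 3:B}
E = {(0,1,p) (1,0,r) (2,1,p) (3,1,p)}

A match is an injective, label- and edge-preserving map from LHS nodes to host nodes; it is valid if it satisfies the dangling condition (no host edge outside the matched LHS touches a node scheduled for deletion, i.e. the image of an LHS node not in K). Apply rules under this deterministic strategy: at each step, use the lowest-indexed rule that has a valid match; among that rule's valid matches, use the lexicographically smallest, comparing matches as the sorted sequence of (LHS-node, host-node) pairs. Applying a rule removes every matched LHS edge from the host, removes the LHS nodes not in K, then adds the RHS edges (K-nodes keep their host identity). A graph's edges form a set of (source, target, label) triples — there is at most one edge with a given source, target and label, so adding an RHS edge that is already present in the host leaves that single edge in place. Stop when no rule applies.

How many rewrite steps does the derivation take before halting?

Answer: 3

Rewrite trace:
initial: |V|=4 |E|=4  E = 0-p->1 1-r->0 2-p->1 3-p->1
step 1: apply R1 at {0↦1, 1↦0}  → |V|=4 |E|=3  E = 1-r->0 2-p->1 3-p->1
step 2: apply R1 at {0↦1, 1↦2}  → |V|=4 |E|=2  E = 1-r->0 3-p->1
step 3: apply R1 at {0↦1, 1↦3}  → |V|=4 |E|=1  E = 1-r->0
halt: no rule applies after step 3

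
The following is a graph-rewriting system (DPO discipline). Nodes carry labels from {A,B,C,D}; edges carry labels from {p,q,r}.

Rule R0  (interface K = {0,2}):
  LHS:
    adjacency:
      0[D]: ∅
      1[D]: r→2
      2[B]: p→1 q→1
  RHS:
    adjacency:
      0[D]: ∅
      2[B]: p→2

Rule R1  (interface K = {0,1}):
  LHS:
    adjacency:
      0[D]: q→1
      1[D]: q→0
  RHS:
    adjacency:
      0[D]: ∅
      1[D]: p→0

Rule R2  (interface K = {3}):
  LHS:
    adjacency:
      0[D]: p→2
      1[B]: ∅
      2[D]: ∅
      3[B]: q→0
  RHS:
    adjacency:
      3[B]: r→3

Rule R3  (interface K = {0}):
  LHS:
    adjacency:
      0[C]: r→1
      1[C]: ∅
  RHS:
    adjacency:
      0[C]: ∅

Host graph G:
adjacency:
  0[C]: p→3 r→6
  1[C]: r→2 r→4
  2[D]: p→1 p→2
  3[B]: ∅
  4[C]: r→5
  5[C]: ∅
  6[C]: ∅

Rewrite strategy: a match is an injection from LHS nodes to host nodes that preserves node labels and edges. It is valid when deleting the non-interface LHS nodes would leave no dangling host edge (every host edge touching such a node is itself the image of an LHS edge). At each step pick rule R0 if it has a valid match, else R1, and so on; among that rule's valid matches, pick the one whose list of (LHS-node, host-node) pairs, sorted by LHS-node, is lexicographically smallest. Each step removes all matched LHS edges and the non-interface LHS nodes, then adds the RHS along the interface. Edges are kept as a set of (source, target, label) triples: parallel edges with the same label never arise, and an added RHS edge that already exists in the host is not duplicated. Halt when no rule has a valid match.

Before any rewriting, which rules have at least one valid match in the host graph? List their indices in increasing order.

Answer: [R3]

Derivation:
R0: no valid match — LHS pattern not found
R1: no valid match — LHS pattern not found
R2: no valid match — LHS pattern not found
R3: 2 valid matches — {0↦0, 1↦6}, {0↦4, 1↦5}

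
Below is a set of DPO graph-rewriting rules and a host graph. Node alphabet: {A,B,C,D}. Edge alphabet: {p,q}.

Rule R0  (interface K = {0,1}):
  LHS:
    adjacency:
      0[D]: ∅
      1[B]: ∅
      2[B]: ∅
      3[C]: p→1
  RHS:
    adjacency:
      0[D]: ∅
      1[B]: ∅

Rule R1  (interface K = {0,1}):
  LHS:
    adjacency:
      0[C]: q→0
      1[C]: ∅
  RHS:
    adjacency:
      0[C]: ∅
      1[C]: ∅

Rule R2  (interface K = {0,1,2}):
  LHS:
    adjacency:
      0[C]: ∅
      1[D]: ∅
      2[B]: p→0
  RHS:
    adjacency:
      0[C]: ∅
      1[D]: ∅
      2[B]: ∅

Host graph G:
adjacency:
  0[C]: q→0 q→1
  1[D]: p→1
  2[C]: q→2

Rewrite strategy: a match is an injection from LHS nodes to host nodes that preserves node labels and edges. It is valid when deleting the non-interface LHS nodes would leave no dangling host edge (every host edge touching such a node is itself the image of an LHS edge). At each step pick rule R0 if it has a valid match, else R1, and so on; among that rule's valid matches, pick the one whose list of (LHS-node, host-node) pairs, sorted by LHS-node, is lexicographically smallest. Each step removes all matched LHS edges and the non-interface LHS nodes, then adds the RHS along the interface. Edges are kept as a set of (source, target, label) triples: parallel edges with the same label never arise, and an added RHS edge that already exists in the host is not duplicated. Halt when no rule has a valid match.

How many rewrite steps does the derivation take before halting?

Answer: 2

Steps:
initial: |V|=3 |E|=4  E = 0-q->0 0-q->1 1-p->1 2-q->2
step 1: apply R1 at {0↦0, 1↦2}  → |V|=3 |E|=3  E = 0-q->1 1-p->1 2-q->2
step 2: apply R1 at {0↦2, 1↦0}  → |V|=3 |E|=2  E = 0-q->1 1-p->1
halt: no rule applies after step 2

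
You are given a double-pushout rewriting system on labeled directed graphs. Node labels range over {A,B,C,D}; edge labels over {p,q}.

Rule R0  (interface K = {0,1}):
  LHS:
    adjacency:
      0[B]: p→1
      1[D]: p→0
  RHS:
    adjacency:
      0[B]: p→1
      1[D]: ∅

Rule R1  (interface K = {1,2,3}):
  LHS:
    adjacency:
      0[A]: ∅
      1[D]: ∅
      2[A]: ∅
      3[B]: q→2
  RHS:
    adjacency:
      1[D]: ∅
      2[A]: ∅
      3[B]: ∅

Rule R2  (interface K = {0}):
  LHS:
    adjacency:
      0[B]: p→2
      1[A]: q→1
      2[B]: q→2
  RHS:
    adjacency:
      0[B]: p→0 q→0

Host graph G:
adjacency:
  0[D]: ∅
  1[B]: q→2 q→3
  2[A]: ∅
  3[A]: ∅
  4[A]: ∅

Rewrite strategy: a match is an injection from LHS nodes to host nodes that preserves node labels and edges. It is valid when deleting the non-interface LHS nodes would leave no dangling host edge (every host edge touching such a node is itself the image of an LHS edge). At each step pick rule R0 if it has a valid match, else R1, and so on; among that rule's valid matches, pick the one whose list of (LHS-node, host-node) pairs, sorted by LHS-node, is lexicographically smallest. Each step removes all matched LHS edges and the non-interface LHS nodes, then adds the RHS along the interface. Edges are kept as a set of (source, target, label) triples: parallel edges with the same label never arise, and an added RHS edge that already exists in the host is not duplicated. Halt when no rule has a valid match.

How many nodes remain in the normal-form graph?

Answer: 3

Rewrite trace:
[0] host  ⇒  5 nodes, 2 edges  {1-q->2 1-q->3}
[1] R1 @ {0↦4, 1↦0, 2↦2, 3↦1}  ⇒  4 nodes, 1 edges  {1-q->3}
[2] R1 @ {0↦2, 1↦0, 2↦3, 3↦1}  ⇒  3 nodes, 0 edges  {∅}
halt: no rule applies after step 2
NF nodes: {0:D, 1:B, 3:A}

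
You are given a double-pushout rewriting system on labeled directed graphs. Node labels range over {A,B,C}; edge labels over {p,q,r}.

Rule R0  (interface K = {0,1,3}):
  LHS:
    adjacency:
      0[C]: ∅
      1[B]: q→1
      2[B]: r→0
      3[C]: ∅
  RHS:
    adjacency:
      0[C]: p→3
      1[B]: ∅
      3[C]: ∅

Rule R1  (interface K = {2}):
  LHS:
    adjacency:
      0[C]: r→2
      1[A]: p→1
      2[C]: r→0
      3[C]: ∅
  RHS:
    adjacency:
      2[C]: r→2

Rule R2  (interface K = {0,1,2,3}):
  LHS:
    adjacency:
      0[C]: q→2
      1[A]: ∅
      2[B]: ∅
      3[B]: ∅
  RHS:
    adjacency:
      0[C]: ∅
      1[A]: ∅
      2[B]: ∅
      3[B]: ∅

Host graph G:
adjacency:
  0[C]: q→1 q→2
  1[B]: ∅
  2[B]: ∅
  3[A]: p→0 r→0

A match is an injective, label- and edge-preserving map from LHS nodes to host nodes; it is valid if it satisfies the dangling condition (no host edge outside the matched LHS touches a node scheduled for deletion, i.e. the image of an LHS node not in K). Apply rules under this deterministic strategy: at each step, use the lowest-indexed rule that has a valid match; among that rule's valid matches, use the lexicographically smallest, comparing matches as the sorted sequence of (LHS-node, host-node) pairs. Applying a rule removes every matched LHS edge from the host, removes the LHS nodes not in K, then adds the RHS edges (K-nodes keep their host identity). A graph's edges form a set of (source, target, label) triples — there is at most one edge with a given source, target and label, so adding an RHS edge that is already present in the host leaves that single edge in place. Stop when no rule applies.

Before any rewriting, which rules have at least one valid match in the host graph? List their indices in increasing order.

Answer: [R2]

Rewrite trace:
R0: no valid match — LHS pattern not found
R1: no valid match — LHS pattern not found
R2: 2 valid matches — {0↦0, 1↦3, 2↦1, 3↦2}, {0↦0, 1↦3, 2↦2, 3↦1}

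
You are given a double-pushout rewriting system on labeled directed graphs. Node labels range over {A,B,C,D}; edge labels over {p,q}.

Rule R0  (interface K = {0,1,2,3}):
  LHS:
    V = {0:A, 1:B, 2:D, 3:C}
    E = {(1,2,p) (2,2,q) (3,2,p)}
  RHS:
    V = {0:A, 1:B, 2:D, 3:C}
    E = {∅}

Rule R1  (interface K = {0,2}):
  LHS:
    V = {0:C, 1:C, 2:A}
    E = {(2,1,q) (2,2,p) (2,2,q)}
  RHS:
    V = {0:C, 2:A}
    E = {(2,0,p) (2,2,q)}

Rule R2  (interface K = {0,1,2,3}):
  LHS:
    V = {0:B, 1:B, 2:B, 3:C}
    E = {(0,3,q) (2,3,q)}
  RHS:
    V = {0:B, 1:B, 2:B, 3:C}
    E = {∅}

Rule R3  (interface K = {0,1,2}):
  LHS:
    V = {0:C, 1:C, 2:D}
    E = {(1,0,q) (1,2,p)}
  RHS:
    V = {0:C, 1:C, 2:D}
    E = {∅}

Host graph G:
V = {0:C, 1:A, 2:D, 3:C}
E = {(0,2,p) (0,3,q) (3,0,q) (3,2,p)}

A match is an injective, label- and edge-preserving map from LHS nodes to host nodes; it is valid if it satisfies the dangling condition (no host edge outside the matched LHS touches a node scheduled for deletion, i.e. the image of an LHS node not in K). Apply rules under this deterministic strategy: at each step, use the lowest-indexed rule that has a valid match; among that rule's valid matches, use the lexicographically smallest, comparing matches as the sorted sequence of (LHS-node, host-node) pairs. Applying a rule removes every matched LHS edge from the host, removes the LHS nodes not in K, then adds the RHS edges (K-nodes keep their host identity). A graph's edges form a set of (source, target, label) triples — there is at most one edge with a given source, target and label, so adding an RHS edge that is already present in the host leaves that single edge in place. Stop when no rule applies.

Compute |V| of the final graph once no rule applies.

Answer: 4

Derivation:
initial: |V|=4 |E|=4  E = 0-p->2 0-q->3 3-q->0 3-p->2
step 1: apply R3 at {0↦0, 1↦3, 2↦2}  → |V|=4 |E|=2  E = 0-p->2 0-q->3
step 2: apply R3 at {0↦3, 1↦0, 2↦2}  → |V|=4 |E|=0  E = ∅
halt: no rule applies after step 2
NF nodes: {0:C, 1:A, 2:D, 3:C}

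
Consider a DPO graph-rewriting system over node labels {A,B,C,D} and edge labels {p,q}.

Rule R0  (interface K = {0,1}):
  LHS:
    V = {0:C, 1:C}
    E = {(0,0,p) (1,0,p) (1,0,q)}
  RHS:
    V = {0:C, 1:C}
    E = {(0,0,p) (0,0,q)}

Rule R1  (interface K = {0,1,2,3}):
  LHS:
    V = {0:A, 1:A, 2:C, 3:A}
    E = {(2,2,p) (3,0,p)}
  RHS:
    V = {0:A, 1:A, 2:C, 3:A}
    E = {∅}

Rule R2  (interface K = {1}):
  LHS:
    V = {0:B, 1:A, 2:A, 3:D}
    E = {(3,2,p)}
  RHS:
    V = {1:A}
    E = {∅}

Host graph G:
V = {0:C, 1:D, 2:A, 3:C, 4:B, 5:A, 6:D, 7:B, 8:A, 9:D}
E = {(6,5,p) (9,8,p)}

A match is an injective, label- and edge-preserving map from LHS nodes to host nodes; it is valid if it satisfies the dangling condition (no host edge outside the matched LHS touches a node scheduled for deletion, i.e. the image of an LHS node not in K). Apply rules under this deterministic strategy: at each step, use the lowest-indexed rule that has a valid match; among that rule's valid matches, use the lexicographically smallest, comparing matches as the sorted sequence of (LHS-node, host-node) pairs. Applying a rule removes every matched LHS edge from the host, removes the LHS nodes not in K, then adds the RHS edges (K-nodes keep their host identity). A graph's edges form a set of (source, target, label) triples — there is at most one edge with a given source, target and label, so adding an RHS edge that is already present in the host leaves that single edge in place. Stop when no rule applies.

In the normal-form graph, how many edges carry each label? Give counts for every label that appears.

Answer: (no edges)

Derivation:
start.  V:10 E:2  edges: 6-p->5 9-p->8
1. fire R2 via {0↦4, 1↦2, 2↦5, 3↦6}  →  V:7 E:1  edges: 9-p->8
2. fire R2 via {0↦7, 1↦2, 2↦8, 3↦9}  →  V:4 E:0  edges: ∅
final graph: no rule applies after step 2
NF edges: []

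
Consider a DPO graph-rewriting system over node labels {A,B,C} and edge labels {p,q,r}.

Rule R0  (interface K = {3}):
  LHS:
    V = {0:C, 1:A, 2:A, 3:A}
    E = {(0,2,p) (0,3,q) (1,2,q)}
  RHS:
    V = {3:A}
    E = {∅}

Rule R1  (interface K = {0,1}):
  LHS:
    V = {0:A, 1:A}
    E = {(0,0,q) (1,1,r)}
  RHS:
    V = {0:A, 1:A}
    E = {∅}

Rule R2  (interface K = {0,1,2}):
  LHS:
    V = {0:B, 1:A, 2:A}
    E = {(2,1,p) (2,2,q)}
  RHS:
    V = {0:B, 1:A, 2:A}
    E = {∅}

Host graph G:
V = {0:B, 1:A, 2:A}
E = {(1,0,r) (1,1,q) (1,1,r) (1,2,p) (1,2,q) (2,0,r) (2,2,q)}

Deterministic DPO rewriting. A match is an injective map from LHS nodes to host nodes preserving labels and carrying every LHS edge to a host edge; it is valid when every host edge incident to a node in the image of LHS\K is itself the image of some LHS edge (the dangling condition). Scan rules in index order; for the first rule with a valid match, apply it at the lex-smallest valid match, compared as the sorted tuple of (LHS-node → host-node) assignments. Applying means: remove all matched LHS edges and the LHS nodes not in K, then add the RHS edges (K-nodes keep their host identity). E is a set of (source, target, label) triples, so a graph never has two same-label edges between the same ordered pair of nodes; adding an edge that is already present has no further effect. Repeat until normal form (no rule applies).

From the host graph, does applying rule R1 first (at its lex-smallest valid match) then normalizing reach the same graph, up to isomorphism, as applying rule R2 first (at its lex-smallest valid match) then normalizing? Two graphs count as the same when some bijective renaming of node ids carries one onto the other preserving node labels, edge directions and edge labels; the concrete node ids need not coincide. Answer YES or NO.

Answer: YES

Steps:
branch R1-first: apply at {0↦2, 1↦1} → |E|=5, then 1 more step(s) → NF |V|=3 |E|=3 V={0:B, 1:A, 2:A} E=1-r->0 1-q->2 2-r->0
branch R2-first: apply at {0↦0, 1↦2, 2↦1} → |E|=5, then 1 more step(s) → NF |V|=3 |E|=3 V={0:B, 1:A, 2:A} E=1-r->0 1-q->2 2-r->0
graphs isomorphic (equal up to label-preserving node renaming)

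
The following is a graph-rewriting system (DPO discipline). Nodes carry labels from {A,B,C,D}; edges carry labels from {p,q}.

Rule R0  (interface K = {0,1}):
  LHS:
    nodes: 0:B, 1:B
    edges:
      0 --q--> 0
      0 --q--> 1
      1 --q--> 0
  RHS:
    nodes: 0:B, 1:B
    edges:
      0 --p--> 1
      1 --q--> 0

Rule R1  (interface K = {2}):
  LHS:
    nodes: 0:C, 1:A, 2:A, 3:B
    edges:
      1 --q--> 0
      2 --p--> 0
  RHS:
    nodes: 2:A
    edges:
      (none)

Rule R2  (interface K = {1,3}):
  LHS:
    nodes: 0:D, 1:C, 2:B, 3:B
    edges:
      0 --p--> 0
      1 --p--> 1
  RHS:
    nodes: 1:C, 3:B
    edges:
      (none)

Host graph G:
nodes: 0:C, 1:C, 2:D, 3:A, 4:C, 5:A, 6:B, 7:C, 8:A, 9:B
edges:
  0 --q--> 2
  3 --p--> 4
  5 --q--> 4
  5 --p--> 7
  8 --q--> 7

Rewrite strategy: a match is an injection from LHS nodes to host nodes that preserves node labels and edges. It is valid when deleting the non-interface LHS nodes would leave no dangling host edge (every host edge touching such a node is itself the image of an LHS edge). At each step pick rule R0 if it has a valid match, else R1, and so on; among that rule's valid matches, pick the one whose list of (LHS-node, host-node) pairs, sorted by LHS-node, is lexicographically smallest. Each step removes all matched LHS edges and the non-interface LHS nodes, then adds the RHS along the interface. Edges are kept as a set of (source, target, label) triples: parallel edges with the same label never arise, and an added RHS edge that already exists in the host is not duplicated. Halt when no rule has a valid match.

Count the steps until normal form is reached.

initial: |V|=10 |E|=5  E = 0-q->2 3-p->4 5-q->4 5-p->7 8-q->7
step 1: apply R1 at {0↦7, 1↦8, 2↦5, 3↦6}  → |V|=7 |E|=3  E = 0-q->2 3-p->4 5-q->4
step 2: apply R1 at {0↦4, 1↦5, 2↦3, 3↦9}  → |V|=4 |E|=1  E = 0-q->2
normal form: no rule applies after step 2

Answer: 2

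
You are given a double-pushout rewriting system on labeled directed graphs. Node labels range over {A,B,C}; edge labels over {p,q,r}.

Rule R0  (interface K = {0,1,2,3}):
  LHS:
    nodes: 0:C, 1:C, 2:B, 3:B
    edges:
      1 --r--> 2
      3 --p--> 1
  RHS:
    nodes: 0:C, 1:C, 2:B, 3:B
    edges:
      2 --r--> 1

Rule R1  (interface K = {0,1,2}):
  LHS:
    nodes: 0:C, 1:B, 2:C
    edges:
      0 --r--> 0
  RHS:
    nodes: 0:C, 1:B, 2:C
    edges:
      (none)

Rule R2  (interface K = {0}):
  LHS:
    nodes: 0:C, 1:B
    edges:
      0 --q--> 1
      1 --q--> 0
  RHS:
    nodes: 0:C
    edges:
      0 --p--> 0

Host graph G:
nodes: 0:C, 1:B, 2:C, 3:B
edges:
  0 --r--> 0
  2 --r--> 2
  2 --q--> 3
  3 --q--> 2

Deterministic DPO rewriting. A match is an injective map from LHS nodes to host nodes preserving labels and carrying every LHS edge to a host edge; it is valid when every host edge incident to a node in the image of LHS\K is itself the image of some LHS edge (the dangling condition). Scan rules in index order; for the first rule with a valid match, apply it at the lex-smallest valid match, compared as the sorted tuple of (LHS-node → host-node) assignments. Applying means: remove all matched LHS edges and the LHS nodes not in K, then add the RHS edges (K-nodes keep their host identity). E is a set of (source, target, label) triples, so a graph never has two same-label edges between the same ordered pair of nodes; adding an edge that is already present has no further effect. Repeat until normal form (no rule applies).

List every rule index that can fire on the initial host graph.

R0: no valid match — LHS pattern not found
R1: 4 valid matches — {0↦0, 1↦1, 2↦2}, {0↦0, 1↦3, 2↦2}, {0↦2, 1↦1, 2↦0} (+1 more)
R2: 1 valid match — {0↦2, 1↦3}

Answer: [R1,R2]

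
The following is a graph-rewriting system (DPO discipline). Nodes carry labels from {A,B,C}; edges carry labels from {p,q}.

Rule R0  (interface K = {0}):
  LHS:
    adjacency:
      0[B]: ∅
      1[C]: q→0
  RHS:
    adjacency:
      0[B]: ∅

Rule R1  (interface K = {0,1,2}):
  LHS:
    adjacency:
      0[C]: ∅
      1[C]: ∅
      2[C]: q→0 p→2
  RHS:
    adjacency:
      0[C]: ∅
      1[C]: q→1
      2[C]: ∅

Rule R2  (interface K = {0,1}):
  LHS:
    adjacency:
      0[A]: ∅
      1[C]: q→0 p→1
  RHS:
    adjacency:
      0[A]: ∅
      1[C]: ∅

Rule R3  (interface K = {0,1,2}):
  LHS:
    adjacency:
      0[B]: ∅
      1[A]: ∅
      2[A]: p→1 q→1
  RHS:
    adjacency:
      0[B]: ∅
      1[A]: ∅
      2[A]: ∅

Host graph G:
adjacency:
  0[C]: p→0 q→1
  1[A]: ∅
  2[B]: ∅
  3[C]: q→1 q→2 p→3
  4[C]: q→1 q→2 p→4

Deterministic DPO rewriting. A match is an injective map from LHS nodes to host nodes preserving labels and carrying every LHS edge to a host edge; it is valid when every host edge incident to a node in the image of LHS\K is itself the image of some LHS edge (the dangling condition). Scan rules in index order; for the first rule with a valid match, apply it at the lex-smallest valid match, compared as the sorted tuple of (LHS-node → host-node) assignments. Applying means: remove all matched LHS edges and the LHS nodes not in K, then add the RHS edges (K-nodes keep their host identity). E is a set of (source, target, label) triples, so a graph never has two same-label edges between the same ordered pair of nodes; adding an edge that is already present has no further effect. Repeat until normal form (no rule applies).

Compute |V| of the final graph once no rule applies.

Answer: 3

Rewrite trace:
initial: |V|=5 |E|=8  E = 0-p->0 0-q->1 3-q->1 3-q->2 3-p->3 4-q->1 4-q->2 4-p->4
step 1: apply R2 at {0↦1, 1↦0}  → |V|=5 |E|=6  E = 3-q->1 3-q->2 3-p->3 4-q->1 4-q->2 4-p->4
step 2: apply R2 at {0↦1, 1↦3}  → |V|=5 |E|=4  E = 3-q->2 4-q->1 4-q->2 4-p->4
step 3: apply R0 at {0↦2, 1↦3}  → |V|=4 |E|=3  E = 4-q->1 4-q->2 4-p->4
step 4: apply R2 at {0↦1, 1↦4}  → |V|=4 |E|=1  E = 4-q->2
step 5: apply R0 at {0↦2, 1↦4}  → |V|=3 |E|=0  E = ∅
halt: no rule applies after step 5
NF nodes: {0:C, 1:A, 2:B}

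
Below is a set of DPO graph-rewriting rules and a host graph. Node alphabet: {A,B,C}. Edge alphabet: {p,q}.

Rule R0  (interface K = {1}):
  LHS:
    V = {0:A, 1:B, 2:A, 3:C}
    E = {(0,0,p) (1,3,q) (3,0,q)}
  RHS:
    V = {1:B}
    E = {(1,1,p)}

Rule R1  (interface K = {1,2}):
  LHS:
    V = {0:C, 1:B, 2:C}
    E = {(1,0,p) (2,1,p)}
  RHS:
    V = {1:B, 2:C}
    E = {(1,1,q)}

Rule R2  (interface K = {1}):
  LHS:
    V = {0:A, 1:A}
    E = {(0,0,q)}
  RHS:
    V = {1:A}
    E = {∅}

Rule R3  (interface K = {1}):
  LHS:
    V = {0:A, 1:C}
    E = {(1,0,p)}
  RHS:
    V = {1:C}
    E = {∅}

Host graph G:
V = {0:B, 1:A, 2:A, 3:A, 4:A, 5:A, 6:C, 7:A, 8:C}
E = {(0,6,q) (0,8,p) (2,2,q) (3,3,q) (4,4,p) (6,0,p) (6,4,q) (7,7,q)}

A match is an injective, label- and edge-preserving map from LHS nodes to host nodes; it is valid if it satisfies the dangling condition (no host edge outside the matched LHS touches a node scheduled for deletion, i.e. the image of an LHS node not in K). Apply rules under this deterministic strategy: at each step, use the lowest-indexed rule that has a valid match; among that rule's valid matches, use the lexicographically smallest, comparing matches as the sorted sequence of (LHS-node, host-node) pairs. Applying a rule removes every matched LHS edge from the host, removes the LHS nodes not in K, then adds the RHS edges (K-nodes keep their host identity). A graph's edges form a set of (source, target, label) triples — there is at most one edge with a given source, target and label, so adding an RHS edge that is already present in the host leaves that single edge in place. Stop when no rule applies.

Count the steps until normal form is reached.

Answer: 5

Steps:
start.  V:9 E:8  edges: 0-q->6 0-p->8 2-q->2 3-q->3 4-p->4 6-p->0 6-q->4 7-q->7
1. fire R1 via {0↦8, 1↦0, 2↦6}  →  V:8 E:7  edges: 0-q->0 0-q->6 2-q->2 3-q->3 4-p->4 6-q->4 7-q->7
2. fire R0 via {0↦4, 1↦0, 2↦1, 3↦6}  →  V:5 E:5  edges: 0-p->0 0-q->0 2-q->2 3-q->3 7-q->7
3. fire R2 via {0↦2, 1↦3}  →  V:4 E:4  edges: 0-p->0 0-q->0 3-q->3 7-q->7
4. fire R2 via {0↦3, 1↦5}  →  V:3 E:3  edges: 0-p->0 0-q->0 7-q->7
5. fire R2 via {0↦7, 1↦5}  →  V:2 E:2  edges: 0-p->0 0-q->0
final graph: no rule applies after step 5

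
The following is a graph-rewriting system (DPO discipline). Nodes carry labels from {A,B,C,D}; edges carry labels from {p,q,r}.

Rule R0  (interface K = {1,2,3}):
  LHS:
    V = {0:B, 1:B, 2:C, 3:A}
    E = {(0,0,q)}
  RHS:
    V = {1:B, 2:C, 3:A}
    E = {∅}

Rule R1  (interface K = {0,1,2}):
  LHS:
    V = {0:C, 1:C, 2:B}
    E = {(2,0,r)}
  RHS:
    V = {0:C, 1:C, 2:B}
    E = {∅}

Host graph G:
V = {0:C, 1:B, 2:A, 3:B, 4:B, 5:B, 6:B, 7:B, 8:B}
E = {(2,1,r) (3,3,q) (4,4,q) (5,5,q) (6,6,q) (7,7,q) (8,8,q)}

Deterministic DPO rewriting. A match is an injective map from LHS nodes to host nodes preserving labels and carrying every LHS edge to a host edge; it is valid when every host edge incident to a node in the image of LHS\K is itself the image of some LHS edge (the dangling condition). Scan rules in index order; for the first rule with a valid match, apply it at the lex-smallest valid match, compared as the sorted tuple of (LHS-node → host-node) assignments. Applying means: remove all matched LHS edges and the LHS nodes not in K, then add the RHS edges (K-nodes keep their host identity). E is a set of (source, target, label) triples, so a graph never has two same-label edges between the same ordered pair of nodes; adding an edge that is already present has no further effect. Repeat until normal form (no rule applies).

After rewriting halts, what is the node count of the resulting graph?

Answer: 3

Derivation:
initial: |V|=9 |E|=7  E = 2-r->1 3-q->3 4-q->4 5-q->5 6-q->6 7-q->7 8-q->8
step 1: apply R0 at {0↦3, 1↦1, 2↦0, 3↦2}  → |V|=8 |E|=6  E = 2-r->1 4-q->4 5-q->5 6-q->6 7-q->7 8-q->8
step 2: apply R0 at {0↦4, 1↦1, 2↦0, 3↦2}  → |V|=7 |E|=5  E = 2-r->1 5-q->5 6-q->6 7-q->7 8-q->8
step 3: apply R0 at {0↦5, 1↦1, 2↦0, 3↦2}  → |V|=6 |E|=4  E = 2-r->1 6-q->6 7-q->7 8-q->8
step 4: apply R0 at {0↦6, 1↦1, 2↦0, 3↦2}  → |V|=5 |E|=3  E = 2-r->1 7-q->7 8-q->8
step 5: apply R0 at {0↦7, 1↦1, 2↦0, 3↦2}  → |V|=4 |E|=2  E = 2-r->1 8-q->8
step 6: apply R0 at {0↦8, 1↦1, 2↦0, 3↦2}  → |V|=3 |E|=1  E = 2-r->1
halt: no rule applies after step 6
NF nodes: {0:C, 1:B, 2:A}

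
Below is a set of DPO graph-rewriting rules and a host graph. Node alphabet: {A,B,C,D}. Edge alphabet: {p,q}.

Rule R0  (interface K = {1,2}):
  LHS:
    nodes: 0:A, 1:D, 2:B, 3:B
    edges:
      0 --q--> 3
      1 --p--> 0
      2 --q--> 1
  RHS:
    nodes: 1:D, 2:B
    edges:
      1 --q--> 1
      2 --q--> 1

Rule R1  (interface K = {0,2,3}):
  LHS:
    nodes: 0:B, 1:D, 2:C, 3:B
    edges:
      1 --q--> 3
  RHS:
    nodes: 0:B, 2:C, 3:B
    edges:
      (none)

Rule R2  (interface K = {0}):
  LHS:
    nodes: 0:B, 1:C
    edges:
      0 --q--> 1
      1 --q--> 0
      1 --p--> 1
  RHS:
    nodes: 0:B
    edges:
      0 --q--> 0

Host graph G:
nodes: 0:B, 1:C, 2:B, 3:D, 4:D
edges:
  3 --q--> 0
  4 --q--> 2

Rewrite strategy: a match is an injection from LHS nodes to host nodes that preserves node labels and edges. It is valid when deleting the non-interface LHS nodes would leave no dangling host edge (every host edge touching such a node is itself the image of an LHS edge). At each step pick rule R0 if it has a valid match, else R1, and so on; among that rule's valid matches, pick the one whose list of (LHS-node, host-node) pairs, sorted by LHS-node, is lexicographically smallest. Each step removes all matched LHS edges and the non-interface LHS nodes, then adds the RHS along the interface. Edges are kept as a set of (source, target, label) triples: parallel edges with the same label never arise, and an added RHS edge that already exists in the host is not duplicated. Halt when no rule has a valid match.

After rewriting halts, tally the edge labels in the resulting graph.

Answer: (no edges)

Steps:
start.  V:5 E:2  edges: 3-q->0 4-q->2
1. fire R1 via {0↦0, 1↦4, 2↦1, 3↦2}  →  V:4 E:1  edges: 3-q->0
2. fire R1 via {0↦2, 1↦3, 2↦1, 3↦0}  →  V:3 E:0  edges: ∅
halt: no rule applies after step 2
NF edges: []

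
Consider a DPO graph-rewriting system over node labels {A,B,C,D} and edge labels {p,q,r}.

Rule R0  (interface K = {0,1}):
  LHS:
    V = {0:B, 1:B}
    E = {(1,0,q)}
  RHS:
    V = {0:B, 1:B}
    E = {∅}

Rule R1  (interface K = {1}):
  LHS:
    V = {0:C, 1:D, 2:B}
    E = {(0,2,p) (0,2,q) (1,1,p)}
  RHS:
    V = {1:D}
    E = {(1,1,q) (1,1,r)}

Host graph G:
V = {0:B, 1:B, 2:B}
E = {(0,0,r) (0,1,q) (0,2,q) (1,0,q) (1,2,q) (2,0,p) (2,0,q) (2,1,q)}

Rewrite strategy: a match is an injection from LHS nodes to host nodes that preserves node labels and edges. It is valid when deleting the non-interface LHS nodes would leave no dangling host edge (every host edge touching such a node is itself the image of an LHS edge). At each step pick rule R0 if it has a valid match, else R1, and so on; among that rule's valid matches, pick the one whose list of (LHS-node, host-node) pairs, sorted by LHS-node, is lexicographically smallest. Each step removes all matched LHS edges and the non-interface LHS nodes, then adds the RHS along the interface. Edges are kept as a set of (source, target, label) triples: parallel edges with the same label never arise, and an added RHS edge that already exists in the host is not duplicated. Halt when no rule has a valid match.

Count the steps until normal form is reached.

initial: |V|=3 |E|=8  E = 0-r->0 0-q->1 0-q->2 1-q->0 1-q->2 2-p->0 2-q->0 2-q->1
step 1: apply R0 at {0↦0, 1↦1}  → |V|=3 |E|=7  E = 0-r->0 0-q->1 0-q->2 1-q->2 2-p->0 2-q->0 2-q->1
step 2: apply R0 at {0↦0, 1↦2}  → |V|=3 |E|=6  E = 0-r->0 0-q->1 0-q->2 1-q->2 2-p->0 2-q->1
step 3: apply R0 at {0↦1, 1↦0}  → |V|=3 |E|=5  E = 0-r->0 0-q->2 1-q->2 2-p->0 2-q->1
step 4: apply R0 at {0↦1, 1↦2}  → |V|=3 |E|=4  E = 0-r->0 0-q->2 1-q->2 2-p->0
step 5: apply R0 at {0↦2, 1↦0}  → |V|=3 |E|=3  E = 0-r->0 1-q->2 2-p->0
step 6: apply R0 at {0↦2, 1↦1}  → |V|=3 |E|=2  E = 0-r->0 2-p->0
halt: no rule applies after step 6

Answer: 6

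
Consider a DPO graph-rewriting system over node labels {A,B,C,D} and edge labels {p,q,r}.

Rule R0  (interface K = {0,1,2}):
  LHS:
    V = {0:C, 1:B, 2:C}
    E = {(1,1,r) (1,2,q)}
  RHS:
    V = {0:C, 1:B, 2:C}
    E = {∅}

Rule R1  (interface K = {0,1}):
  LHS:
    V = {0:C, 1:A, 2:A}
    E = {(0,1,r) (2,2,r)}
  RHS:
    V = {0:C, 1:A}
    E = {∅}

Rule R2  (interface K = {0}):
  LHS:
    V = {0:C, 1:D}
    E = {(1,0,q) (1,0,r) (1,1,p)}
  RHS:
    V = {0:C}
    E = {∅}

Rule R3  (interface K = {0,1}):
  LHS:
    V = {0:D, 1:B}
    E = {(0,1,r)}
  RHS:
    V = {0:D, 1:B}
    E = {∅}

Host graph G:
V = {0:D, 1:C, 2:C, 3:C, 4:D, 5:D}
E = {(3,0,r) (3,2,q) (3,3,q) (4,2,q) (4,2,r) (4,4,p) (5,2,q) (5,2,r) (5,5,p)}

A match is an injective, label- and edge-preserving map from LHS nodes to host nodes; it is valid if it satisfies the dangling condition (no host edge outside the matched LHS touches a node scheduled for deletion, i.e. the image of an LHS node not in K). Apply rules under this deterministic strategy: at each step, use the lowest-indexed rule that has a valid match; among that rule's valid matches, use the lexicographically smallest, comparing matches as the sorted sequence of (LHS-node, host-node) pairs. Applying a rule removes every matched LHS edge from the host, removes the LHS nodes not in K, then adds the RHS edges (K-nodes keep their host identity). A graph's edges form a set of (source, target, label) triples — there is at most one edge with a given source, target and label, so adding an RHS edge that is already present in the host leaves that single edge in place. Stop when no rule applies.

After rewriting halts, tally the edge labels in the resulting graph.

Answer: q:2 r:1

Rewrite trace:
initial: |V|=6 |E|=9  E = 3-r->0 3-q->2 3-q->3 4-q->2 4-r->2 4-p->4 5-q->2 5-r->2 5-p->5
step 1: apply R2 at {0↦2, 1↦4}  → |V|=5 |E|=6  E = 3-r->0 3-q->2 3-q->3 5-q->2 5-r->2 5-p->5
step 2: apply R2 at {0↦2, 1↦5}  → |V|=4 |E|=3  E = 3-r->0 3-q->2 3-q->3
normal form: no rule applies after step 2
NF edges: [(3, 0, 'r'), (3, 2, 'q'), (3, 3, 'q')]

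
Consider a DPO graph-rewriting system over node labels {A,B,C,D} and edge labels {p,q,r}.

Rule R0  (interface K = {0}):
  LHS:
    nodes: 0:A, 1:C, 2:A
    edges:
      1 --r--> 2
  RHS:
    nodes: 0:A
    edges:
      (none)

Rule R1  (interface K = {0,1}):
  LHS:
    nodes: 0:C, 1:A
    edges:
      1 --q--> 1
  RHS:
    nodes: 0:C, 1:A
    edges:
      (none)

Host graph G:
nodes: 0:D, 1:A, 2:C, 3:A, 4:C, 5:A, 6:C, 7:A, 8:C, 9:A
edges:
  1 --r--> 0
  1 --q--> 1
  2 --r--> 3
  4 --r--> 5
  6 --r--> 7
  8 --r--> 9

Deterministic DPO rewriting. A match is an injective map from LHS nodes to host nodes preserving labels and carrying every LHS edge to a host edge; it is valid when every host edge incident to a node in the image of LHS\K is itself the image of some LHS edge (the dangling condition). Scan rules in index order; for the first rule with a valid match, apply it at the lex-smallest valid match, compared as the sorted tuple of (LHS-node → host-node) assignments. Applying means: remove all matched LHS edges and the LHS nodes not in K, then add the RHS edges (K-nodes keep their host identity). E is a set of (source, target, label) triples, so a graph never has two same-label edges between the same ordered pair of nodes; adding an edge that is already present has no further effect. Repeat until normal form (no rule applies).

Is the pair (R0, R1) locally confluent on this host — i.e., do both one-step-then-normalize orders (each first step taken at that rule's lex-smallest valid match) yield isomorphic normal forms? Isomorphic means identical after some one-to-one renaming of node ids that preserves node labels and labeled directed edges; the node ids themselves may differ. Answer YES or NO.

Answer: NO

Steps:
branch R0-first: apply at {0↦1, 1↦2, 2↦3} → |E|=5, then 3 more step(s) → NF |V|=2 |E|=2 V={0:D, 1:A} E=1-r->0 1-q->1
branch R1-first: apply at {0↦2, 1↦1} → |E|=5, then 4 more step(s) → NF |V|=2 |E|=1 V={0:D, 1:A} E=1-r->0
graphs not isomorphic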